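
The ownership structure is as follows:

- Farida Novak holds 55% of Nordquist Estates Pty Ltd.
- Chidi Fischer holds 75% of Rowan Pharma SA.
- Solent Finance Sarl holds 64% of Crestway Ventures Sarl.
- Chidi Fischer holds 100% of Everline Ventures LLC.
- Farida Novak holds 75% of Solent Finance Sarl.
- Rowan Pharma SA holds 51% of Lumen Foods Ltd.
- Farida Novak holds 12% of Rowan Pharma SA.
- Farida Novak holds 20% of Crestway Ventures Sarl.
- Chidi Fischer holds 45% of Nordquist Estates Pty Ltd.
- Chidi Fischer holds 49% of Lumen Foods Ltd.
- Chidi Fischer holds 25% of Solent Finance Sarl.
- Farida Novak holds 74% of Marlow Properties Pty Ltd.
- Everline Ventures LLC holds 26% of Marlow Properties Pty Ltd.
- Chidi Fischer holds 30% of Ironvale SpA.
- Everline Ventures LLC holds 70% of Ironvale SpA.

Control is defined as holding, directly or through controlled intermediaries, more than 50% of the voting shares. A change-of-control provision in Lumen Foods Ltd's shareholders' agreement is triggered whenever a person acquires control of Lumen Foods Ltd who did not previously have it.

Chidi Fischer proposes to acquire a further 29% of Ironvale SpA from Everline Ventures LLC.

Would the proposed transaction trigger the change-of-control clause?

No

The purchase adds only to Chidi's holdings (Everline's stake shrinks), so Chidi is the only person who could newly come to control Lumen.
Chidi holds 75% of Rowan, so Chidi controls Rowan.
Rowan and Chidi together hold 51% + 49% = 100% of Lumen, so Chidi controls Lumen.
So Chidi already controls Lumen before the transaction.
After the purchase, Chidi's direct stake in Ironvale rises to 30% + 29% = 59%, and Everline's stake falls to 41%.
Chidi controlled Lumen already, so this is not a new person acquiring control; every other person's position is unchanged or reduced.
No new person acquires control, so the clause is not triggered.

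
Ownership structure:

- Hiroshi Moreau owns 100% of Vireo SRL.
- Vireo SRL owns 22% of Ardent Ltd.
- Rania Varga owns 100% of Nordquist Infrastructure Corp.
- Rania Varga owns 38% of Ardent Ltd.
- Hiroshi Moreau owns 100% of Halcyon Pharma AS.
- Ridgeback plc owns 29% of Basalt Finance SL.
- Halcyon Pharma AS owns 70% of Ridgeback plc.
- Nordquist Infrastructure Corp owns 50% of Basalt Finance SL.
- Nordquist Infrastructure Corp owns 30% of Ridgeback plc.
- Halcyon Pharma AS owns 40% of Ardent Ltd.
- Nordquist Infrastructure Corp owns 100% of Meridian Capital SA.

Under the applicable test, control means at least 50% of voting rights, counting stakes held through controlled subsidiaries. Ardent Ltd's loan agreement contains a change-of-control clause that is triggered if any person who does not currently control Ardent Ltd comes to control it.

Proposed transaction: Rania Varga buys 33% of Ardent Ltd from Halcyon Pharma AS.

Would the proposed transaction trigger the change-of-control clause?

The purchase adds only to Rania's holdings (Halcyon's stake shrinks), so Rania is the only person who could newly come to control Ardent.
Rania holds 100% of Nordquist, so Rania controls Nordquist.
Nordquist holds 100% of Meridian, so Rania controls Meridian.
Nordquist holds 50% of Basalt, so Rania controls Basalt.
In Ardent, Rania's side holds only 38%, not ≥ 50%.
So before the transaction, Rania does not control Ardent.
After the purchase, Rania's direct stake in Ardent rises to 38% + 33% = 71%, and Halcyon's stake falls to 7%.
Rania holds 71% of Ardent, so Rania controls Ardent.
Rania did not control Ardent before and does after, so the clause is triggered.

Yes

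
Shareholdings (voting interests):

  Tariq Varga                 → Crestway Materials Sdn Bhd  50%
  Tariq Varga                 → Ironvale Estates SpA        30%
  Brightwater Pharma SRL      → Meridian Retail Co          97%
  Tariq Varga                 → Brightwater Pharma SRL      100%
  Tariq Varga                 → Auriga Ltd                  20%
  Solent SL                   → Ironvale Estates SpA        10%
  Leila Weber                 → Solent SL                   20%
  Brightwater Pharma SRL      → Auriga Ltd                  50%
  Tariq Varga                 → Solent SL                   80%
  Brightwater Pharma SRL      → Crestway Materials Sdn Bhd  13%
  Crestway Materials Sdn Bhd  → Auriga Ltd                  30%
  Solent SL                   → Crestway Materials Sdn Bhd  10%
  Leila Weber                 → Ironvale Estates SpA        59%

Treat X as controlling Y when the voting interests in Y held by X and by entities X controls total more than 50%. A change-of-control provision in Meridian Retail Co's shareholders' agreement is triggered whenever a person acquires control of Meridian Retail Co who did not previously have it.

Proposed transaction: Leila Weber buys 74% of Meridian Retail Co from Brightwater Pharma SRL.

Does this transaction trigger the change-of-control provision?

Yes

The purchase adds only to Leila's holdings (Brightwater's stake shrinks), so Leila is the only person who could newly come to control Meridian.
Leila holds 59% of Ironvale, so Leila controls Ironvale.
Neither Leila nor any entity Leila controls holds any voting interest in Meridian.
So before the transaction, Leila does not control Meridian.
After the purchase, Leila holds 74% of Meridian directly, and Brightwater's stake falls to 23%.
Leila holds 74% of Meridian, so Leila controls Meridian.
Leila did not control Meridian before and does after, so the clause is triggered.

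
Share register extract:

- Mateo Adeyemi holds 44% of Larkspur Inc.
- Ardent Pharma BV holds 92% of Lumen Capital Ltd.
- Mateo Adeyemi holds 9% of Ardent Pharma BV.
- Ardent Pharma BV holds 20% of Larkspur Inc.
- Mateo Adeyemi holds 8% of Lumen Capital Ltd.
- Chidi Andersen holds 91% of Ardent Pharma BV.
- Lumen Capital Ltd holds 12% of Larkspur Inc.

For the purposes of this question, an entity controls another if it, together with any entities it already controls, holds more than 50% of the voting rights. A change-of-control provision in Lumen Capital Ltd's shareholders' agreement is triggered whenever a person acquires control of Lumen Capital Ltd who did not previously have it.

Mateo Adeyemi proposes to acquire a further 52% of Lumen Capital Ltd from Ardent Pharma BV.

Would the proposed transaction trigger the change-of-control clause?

Yes

The purchase adds only to Mateo's holdings (Ardent's stake shrinks), so Mateo is the only person who could newly come to control Lumen.
Mateo's largest direct stake is 44% in Larkspur, which does not meet the threshold, so Mateo controls no company.
In Lumen, Mateo's side holds only 8%, not > 50%.
So before the transaction, Mateo does not control Lumen.
After the purchase, Mateo's direct stake in Lumen rises to 8% + 52% = 60%, and Ardent's stake falls to 40%.
Mateo holds 60% of Lumen, so Mateo controls Lumen.
Mateo did not control Lumen before and does after, so the clause is triggered.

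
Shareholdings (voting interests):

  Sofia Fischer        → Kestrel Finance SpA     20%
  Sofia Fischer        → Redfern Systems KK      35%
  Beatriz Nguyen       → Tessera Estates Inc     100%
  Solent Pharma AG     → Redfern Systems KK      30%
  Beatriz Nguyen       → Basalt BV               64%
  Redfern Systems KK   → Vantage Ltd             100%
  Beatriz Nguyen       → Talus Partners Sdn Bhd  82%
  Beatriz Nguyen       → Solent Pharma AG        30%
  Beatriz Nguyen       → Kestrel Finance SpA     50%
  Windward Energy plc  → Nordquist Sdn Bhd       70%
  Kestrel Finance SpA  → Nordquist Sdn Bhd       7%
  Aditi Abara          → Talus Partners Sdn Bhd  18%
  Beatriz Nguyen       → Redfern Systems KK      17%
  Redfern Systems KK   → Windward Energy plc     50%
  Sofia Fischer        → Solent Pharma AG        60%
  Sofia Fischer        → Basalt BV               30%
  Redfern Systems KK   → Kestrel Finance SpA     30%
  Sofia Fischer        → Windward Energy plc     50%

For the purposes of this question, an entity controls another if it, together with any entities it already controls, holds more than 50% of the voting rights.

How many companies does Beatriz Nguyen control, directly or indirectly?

3

Beatriz holds 82% of Talus, so Beatriz controls Talus.
Beatriz holds 64% of Basalt, so Beatriz controls Basalt.
Beatriz holds 100% of Tessera, so Beatriz controls Tessera.
No other company's threshold is met.
Beatriz controls 3 companies.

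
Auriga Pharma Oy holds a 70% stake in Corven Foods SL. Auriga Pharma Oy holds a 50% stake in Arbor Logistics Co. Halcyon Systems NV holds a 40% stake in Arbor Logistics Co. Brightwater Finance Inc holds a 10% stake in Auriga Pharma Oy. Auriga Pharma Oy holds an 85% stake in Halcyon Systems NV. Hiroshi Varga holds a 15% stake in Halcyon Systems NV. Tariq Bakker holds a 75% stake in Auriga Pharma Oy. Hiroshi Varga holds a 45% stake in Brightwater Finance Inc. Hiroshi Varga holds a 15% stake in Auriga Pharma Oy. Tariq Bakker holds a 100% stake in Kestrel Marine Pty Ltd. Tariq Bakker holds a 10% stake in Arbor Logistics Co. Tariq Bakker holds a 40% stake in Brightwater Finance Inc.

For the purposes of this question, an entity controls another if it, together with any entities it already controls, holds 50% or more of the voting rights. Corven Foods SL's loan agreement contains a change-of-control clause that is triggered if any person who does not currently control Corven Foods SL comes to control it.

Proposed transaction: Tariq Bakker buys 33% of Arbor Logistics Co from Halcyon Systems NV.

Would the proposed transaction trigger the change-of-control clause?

The purchase adds only to Tariq's holdings (Halcyon's stake shrinks), so Tariq is the only person who could newly come to control Corven.
Tariq holds 75% of Auriga, so Tariq controls Auriga.
Auriga holds 70% of Corven, so Tariq controls Corven.
So Tariq already controls Corven before the transaction.
After the purchase, Tariq's direct stake in Arbor rises to 10% + 33% = 43%, and Halcyon's stake falls to 7%.
Tariq controlled Corven already, so this is not a new person acquiring control; every other person's position is unchanged or reduced.
No new person acquires control, so the clause is not triggered.

No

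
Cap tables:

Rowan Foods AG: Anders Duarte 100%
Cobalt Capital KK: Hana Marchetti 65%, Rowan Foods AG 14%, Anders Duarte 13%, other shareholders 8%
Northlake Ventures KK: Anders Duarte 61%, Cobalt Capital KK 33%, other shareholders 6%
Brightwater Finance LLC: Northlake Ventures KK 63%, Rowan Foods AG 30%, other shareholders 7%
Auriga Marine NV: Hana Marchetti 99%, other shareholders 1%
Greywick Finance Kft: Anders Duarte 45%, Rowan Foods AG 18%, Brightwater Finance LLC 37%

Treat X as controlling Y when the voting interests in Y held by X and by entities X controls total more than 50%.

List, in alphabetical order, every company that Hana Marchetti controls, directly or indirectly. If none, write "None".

Auriga Marine NV, Cobalt Capital KK

Hana holds 65% of Cobalt, so Hana controls Cobalt.
Hana holds 99% of Auriga, so Hana controls Auriga.
No other company's threshold is met.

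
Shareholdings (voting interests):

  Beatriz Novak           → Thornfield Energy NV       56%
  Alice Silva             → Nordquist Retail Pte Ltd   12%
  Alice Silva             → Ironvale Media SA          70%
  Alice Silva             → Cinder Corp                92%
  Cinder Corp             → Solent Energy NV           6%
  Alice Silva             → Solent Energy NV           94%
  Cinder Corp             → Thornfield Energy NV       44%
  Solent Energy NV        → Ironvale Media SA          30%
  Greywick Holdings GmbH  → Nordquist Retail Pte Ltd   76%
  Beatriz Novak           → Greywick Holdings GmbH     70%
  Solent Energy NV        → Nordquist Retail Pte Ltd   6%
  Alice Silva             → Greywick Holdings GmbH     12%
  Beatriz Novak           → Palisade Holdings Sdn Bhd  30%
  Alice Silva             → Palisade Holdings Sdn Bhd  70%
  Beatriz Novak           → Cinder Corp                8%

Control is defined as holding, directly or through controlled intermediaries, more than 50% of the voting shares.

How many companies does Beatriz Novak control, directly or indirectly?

Beatriz holds 70% of Greywick, so Beatriz controls Greywick.
Beatriz holds 56% of Thornfield, so Beatriz controls Thornfield.
Greywick holds 76% of Nordquist, so Beatriz controls Nordquist.
No other company's threshold is met.
Beatriz controls 3 companies.

3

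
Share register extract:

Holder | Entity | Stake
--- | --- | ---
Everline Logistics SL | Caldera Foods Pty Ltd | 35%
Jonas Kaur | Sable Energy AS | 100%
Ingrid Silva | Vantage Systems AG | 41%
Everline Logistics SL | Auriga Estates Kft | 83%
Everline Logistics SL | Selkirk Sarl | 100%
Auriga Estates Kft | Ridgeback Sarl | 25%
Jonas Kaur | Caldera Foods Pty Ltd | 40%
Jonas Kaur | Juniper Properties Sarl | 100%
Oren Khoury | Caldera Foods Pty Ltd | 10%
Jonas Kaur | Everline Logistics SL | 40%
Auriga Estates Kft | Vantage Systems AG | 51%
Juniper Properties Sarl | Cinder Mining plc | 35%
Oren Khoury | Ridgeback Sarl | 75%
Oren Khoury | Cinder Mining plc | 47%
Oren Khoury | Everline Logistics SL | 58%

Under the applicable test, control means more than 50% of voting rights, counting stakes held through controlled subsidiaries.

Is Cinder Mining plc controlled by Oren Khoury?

Oren holds 58% of Everline, so Oren controls Everline.
Everline holds 83% of Auriga, so Oren controls Auriga.
Oren and Auriga together hold 75% + 25% = 100% of Ridgeback, so Oren controls Ridgeback.
Everline holds 100% of Selkirk, so Oren controls Selkirk.
Auriga holds 51% of Vantage, so Oren controls Vantage.
In Cinder, Oren's side holds only 47%, not > 50%.
So Oren does not control Cinder.

No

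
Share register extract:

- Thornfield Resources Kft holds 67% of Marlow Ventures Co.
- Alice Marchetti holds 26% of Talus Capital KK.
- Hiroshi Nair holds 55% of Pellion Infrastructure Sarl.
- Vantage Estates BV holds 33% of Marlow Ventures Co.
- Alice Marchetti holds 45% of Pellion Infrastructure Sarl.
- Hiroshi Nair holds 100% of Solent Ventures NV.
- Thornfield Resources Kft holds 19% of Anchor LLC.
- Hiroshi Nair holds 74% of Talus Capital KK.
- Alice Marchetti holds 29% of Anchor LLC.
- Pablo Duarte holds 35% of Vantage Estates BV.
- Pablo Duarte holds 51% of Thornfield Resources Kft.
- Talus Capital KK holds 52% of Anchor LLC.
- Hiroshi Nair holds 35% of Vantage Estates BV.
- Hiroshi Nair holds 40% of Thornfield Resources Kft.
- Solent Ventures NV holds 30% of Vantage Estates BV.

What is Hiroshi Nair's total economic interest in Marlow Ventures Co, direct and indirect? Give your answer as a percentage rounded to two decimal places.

48.25%

Hiroshi reaches Marlow along 3 paths.
Via Solent → Vantage: 100% × 30% × 33% = 9.9%.
Via Vantage: 35% × 33% = 11.55%.
Via Thornfield: 40% × 67% = 26.8%.
Total: 9.9% + 11.55% + 26.8% = 48.25%.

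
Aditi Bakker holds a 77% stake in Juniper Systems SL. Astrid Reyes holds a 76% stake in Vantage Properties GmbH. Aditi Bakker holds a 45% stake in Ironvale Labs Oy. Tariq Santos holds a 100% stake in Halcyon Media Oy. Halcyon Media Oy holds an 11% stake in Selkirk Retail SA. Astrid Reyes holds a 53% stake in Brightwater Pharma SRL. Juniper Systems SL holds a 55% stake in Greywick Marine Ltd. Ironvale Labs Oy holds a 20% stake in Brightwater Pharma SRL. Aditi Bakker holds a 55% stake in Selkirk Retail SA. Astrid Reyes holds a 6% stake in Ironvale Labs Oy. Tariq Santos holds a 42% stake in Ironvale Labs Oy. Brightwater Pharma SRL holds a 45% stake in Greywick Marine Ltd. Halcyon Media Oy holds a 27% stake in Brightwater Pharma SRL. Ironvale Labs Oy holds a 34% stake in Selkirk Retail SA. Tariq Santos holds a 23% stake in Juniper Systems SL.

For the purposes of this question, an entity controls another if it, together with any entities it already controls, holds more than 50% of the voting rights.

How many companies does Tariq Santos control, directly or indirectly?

Tariq holds 100% of Halcyon, so Tariq controls Halcyon.
No other company's threshold is met.
Tariq controls 1 company.

1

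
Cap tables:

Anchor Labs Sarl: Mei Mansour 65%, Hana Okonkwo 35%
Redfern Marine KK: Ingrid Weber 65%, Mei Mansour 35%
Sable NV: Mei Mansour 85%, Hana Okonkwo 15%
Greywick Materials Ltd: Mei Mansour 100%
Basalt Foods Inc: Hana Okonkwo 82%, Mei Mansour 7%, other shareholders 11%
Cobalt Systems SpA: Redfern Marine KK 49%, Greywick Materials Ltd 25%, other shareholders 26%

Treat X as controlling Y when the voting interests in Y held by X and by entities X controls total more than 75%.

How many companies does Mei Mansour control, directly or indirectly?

2

Mei holds 85% of Sable, so Mei controls Sable.
Mei holds 100% of Greywick, so Mei controls Greywick.
No other company's threshold is met.
Mei controls 2 companies.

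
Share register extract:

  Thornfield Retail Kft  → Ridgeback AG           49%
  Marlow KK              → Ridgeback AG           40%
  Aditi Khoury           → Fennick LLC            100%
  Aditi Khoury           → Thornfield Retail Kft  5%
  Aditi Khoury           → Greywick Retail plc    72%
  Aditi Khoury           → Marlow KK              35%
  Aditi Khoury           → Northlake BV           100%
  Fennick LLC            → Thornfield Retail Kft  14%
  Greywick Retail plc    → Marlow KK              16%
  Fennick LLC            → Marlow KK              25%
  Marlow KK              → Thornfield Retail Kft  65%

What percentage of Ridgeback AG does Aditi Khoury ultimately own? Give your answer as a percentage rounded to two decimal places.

60.70%

Aditi reaches Ridgeback along 8 paths.
Via Marlow: 35% × 40% = 14%.
Via Fennick → Marlow: 100% × 25% × 40% = 10%.
Via Greywick → Marlow: 72% × 16% × 40% = 4.608%.
Via Fennick → Thornfield: 100% × 14% × 49% = 6.86%.
Via Marlow → Thornfield: 35% × 65% × 49% = 11.1475%.
Via Fennick → Marlow → Thornfield: 100% × 25% × 65% × 49% = 7.9625%.
Via Greywick → Marlow → Thornfield: 72% × 16% × 65% × 49% = 3.66912%.
Via Thornfield: 5% × 49% = 2.45%.
Total: 14% + 10% + 4.608% + 6.86% + 11.1475% + 7.9625% + 3.66912% + 2.45% = 60.69712%.
Rounded: 60.70%.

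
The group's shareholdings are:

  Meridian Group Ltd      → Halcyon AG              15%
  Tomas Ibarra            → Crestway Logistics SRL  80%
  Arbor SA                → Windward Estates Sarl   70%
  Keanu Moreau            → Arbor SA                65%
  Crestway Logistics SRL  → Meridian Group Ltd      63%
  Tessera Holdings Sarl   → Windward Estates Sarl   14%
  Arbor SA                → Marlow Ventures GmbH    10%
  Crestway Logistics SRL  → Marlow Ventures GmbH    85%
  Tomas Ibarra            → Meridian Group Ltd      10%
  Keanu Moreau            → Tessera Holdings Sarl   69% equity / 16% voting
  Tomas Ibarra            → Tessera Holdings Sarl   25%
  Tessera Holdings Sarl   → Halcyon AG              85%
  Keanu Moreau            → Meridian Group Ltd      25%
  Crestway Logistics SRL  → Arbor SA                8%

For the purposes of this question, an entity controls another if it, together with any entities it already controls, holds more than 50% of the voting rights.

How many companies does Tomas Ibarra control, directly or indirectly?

3

Tomas holds 80% of Crestway, so Tomas controls Crestway.
Tomas and Crestway together hold 10% + 63% = 73% of Meridian, so Tomas controls Meridian.
Crestway holds 85% of Marlow, so Tomas controls Marlow.
No other company's threshold is met.
Tomas controls 3 companies.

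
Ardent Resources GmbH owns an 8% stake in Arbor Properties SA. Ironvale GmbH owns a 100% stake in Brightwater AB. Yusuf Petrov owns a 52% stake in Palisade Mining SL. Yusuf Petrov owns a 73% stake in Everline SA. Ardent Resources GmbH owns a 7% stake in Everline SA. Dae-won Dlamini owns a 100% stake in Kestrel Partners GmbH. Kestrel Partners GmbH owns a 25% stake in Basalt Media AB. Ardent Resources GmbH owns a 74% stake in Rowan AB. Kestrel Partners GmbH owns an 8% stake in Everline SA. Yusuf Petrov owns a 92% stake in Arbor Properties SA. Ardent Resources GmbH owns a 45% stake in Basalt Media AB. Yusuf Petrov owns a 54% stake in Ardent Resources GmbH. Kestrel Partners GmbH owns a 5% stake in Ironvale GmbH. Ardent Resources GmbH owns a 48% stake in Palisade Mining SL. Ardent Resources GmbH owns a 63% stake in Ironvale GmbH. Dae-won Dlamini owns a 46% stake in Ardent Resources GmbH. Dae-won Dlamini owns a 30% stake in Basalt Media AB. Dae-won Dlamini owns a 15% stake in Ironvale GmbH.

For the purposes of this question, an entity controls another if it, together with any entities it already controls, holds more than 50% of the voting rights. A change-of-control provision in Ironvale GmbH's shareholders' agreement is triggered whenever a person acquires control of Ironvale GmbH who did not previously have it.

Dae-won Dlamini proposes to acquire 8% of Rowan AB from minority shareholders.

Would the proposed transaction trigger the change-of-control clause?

No

The purchase changes only Dae-won's holdings, so Dae-won is the only person who could newly come to control Ironvale.
Dae-won holds 100% of Kestrel, so Dae-won controls Kestrel.
Kestrel and Dae-won together hold 25% + 30% = 55% of Basalt, so Dae-won controls Basalt.
In Ironvale, Dae-won's side holds only 5% + 15% = 20%, not > 50%.
So before the transaction, Dae-won does not control Ironvale.
After the purchase, Dae-won holds 8% of Rowan directly.
Dae-won's side now holds 8% of Rowan, not > 50%, so Dae-won still does not control Rowan.
After the transaction, Dae-won's side holds 5% + 15% = 20% of Ironvale, not > 50%, so Dae-won still does not control Ironvale.
No new person acquires control, so the clause is not triggered.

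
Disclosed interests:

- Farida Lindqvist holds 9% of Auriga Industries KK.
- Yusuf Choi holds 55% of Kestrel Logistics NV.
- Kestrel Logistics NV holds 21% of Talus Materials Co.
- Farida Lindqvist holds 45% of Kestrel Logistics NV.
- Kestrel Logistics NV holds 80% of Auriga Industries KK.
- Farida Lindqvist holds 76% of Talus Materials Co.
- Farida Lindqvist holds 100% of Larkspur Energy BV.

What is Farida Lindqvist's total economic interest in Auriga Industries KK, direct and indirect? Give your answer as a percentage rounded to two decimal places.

Farida reaches Auriga along 2 paths.
Via Kestrel: 45% × 80% = 36%.
Direct stake: 9% = 9%.
Total: 36% + 9% = 45%.
Rounded: 45.00%.

45.00%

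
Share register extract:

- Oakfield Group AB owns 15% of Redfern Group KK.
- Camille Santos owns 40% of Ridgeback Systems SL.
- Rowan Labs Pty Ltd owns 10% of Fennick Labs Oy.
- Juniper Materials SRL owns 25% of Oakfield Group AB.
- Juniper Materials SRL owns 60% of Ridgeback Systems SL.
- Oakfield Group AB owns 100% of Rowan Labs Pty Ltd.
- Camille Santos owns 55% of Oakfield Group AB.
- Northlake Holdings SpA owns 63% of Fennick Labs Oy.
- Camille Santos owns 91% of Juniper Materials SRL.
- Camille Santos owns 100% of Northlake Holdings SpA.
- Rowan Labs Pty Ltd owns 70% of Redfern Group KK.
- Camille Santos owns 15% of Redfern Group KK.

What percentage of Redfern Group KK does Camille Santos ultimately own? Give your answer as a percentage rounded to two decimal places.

81.09%

Camille reaches Redfern along 5 paths.
Direct stake: 15% = 15%.
Via Juniper → Oakfield → Rowan: 91% × 25% × 100% × 70% = 15.925%.
Via Oakfield → Rowan: 55% × 100% × 70% = 38.5%.
Via Juniper → Oakfield: 91% × 25% × 15% = 3.4125%.
Via Oakfield: 55% × 15% = 8.25%.
Total: 15% + 15.925% + 38.5% + 3.4125% + 8.25% = 81.0875%.
Rounded: 81.09%.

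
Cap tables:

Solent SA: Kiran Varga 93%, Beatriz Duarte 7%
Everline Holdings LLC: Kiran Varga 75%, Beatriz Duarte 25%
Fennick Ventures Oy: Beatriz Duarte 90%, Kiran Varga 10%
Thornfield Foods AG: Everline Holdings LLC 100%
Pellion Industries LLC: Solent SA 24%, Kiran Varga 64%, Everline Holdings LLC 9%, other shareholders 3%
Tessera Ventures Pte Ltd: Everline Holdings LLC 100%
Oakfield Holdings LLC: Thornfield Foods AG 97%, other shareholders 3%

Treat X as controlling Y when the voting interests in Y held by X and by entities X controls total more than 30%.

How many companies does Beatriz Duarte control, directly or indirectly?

Beatriz holds 90% of Fennick, so Beatriz controls Fennick.
No other company's threshold is met.
Beatriz controls 1 company.

1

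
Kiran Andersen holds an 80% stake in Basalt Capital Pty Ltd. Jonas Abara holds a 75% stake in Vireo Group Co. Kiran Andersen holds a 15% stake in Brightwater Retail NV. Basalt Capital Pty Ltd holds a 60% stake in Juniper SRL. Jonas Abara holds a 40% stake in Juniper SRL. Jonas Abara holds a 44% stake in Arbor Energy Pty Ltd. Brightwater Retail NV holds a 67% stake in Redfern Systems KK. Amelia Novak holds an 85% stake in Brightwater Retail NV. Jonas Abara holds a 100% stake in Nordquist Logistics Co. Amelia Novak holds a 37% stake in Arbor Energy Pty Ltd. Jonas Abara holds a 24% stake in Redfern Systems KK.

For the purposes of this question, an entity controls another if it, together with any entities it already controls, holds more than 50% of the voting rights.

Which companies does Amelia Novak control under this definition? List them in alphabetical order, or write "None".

Amelia holds 85% of Brightwater, so Amelia controls Brightwater.
Brightwater holds 67% of Redfern, so Amelia controls Redfern.
No other company's threshold is met.

Brightwater Retail NV, Redfern Systems KK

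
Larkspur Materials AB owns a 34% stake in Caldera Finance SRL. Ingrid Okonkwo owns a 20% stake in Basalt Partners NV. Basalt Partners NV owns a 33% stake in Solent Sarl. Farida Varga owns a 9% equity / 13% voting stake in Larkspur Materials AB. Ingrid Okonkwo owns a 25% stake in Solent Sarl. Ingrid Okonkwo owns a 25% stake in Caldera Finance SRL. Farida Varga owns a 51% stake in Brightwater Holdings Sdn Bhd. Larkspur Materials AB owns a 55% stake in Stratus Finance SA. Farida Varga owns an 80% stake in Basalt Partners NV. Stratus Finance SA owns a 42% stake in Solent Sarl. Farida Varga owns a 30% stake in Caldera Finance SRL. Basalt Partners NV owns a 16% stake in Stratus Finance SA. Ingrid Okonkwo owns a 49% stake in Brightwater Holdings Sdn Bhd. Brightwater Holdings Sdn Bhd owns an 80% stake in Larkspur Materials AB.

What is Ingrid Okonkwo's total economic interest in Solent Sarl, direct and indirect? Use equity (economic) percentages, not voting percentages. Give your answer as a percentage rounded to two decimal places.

Ingrid reaches Solent along 4 paths.
Via Basalt: 20% × 33% = 6.6%.
Via Basalt → Stratus: 20% × 16% × 42% = 1.344%.
Via Brightwater → Larkspur → Stratus: 49% × 80% × 55% × 42% = 9.0552%.
Direct stake: 25% = 25%.
Total: 6.6% + 1.344% + 9.0552% + 25% = 41.9992%.
Rounded: 42.00%.

42.00%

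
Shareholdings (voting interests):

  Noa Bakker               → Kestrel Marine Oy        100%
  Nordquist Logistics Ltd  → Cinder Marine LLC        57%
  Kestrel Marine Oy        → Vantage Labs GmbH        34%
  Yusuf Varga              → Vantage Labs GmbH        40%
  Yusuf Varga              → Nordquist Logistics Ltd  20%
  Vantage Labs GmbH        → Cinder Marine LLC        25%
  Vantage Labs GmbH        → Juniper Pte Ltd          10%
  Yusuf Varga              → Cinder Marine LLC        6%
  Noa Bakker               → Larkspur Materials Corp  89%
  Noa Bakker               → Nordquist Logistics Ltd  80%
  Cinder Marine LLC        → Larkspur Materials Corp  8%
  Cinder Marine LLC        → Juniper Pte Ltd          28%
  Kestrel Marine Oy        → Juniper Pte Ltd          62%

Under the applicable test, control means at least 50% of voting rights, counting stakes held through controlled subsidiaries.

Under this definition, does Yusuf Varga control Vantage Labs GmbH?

Yusuf's largest direct stake is 40% in Vantage, which does not meet the threshold, so Yusuf controls no company.
In Vantage, Yusuf's side holds only 40%, not ≥ 50%.
So Yusuf does not control Vantage.

No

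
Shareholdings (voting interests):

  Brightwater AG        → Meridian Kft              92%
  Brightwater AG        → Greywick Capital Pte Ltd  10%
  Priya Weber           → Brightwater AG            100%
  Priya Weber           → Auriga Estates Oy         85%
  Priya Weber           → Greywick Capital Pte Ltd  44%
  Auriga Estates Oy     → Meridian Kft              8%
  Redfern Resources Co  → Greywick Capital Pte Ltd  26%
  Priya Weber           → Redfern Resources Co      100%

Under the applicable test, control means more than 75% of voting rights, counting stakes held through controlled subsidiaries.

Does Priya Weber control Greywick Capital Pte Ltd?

Priya holds 100% of Redfern, so Priya controls Redfern.
Priya holds 100% of Brightwater, so Priya controls Brightwater.
Priya and Redfern and Brightwater together hold 44% + 26% + 10% = 80% of Greywick, so Priya controls Greywick.

Yes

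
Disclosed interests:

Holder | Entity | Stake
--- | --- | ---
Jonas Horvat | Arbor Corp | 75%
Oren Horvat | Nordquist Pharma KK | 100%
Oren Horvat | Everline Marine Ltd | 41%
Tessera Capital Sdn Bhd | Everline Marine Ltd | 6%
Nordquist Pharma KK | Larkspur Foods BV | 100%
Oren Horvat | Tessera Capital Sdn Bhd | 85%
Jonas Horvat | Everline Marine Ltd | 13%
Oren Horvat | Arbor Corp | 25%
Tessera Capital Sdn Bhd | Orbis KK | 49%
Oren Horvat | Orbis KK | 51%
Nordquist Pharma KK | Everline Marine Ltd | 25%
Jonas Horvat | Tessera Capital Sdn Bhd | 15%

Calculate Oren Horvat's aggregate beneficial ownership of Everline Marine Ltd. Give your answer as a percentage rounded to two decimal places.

Oren reaches Everline along 3 paths.
Via Nordquist: 100% × 25% = 25%.
Via Tessera: 85% × 6% = 5.1%.
Direct stake: 41% = 41%.
Total: 25% + 5.1% + 41% = 71.1%.
Rounded: 71.10%.

71.10%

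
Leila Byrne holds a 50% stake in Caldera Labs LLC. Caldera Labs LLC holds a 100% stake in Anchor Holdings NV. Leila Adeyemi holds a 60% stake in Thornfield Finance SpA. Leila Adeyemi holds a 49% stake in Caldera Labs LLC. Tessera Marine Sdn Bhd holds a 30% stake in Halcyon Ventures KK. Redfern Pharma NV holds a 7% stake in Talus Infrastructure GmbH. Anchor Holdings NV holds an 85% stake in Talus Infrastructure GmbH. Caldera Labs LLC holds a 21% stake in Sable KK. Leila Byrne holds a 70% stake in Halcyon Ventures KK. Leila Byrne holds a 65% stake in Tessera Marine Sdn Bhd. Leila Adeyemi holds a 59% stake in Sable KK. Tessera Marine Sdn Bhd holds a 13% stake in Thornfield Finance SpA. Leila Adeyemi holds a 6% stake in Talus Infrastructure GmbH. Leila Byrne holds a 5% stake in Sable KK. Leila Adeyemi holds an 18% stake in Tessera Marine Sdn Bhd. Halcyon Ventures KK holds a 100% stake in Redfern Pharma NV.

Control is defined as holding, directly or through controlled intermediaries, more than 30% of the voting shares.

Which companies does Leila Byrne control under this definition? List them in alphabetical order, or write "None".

Leila Byrne holds 50% of Caldera, so Leila Byrne controls Caldera.
Leila Byrne holds 65% of Tessera, so Leila Byrne controls Tessera.
Tessera and Leila Byrne together hold 30% + 70% = 100% of Halcyon, so Leila Byrne controls Halcyon.
Halcyon holds 100% of Redfern, so Leila Byrne controls Redfern.
Caldera holds 100% of Anchor, so Leila Byrne controls Anchor.
Anchor and Redfern together hold 85% + 7% = 92% of Talus, so Leila Byrne controls Talus.
No other company's threshold is met.

Anchor Holdings NV, Caldera Labs LLC, Halcyon Ventures KK, Redfern Pharma NV, Talus Infrastructure GmbH, Tessera Marine Sdn Bhd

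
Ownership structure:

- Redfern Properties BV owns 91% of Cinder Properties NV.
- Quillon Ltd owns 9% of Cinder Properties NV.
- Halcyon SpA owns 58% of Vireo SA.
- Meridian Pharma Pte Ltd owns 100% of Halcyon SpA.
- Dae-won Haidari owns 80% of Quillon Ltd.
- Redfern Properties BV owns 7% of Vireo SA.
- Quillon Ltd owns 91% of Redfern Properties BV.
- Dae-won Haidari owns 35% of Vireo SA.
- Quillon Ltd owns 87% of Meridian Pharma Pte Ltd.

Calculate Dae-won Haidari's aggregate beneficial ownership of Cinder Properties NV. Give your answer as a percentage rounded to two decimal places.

Dae-won reaches Cinder along 2 paths.
Via Quillon → Redfern: 80% × 91% × 91% = 66.248%.
Via Quillon: 80% × 9% = 7.2%.
Total: 66.248% + 7.2% = 73.448%.
Rounded: 73.45%.

73.45%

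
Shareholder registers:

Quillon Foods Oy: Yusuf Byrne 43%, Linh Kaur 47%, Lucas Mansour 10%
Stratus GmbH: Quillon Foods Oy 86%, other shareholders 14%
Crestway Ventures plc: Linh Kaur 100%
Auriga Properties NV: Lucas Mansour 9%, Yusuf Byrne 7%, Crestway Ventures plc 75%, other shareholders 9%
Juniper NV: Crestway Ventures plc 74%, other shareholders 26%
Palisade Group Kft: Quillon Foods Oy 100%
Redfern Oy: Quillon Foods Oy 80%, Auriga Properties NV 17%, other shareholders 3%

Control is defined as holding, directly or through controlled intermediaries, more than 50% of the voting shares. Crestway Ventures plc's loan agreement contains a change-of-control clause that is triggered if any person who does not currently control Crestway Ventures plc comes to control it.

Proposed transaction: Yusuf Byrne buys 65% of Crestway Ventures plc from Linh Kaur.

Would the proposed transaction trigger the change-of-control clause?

The purchase adds only to Yusuf's holdings (Linh's stake shrinks), so Yusuf is the only person who could newly come to control Crestway.
Yusuf's largest direct stake is 43% in Quillon, which does not meet the threshold, so Yusuf controls no company.
Neither Yusuf nor any entity Yusuf controls holds any voting interest in Crestway.
So before the transaction, Yusuf does not control Crestway.
After the purchase, Yusuf holds 65% of Crestway directly, and Linh's stake falls to 35%.
Yusuf holds 65% of Crestway, so Yusuf controls Crestway.
Yusuf did not control Crestway before and does after, so the clause is triggered.

Yes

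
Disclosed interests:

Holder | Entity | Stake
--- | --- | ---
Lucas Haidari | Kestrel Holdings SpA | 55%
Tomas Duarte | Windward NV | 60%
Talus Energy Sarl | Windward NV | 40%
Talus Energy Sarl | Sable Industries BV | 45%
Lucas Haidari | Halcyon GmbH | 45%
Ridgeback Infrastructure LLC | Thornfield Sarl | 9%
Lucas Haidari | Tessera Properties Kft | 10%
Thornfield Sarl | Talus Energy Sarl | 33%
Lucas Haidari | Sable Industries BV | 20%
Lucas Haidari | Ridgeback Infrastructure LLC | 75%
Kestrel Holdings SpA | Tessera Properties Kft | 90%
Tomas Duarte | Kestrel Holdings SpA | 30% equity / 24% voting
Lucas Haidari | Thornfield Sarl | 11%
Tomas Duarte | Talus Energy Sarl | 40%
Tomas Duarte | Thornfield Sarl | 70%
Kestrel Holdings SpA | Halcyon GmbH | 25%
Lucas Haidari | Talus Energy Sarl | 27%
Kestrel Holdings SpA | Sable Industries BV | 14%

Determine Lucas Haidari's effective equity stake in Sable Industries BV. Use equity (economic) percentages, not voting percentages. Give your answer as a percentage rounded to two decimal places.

Lucas reaches Sable along 5 paths.
Via Thornfield → Talus: 11% × 33% × 45% = 1.6335%.
Via Ridgeback → Thornfield → Talus: 75% × 9% × 33% × 45% = 1.002375%.
Via Talus: 27% × 45% = 12.15%.
Direct stake: 20% = 20%.
Via Kestrel: 55% × 14% = 7.7%.
Total: 1.6335% + 1.002375% + 12.15% + 20% + 7.7% = 42.485875%.
Rounded: 42.49%.

42.49%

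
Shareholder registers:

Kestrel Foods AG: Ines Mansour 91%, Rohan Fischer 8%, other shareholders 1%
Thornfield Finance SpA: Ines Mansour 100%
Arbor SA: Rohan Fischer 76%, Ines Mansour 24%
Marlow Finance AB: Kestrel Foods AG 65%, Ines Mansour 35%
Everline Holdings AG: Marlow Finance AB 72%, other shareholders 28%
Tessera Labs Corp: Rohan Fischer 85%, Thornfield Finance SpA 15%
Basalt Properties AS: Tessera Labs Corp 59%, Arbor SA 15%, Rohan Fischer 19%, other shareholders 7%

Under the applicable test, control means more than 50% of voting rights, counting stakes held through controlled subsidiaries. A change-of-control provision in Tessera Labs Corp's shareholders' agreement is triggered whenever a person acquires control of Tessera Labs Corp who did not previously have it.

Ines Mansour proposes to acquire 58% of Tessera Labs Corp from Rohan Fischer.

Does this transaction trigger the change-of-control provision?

The purchase adds only to Ines's holdings (Rohan's stake shrinks), so Ines is the only person who could newly come to control Tessera.
Ines holds 91% of Kestrel, so Ines controls Kestrel.
Ines holds 100% of Thornfield, so Ines controls Thornfield.
Kestrel and Ines together hold 65% + 35% = 100% of Marlow, so Ines controls Marlow.
Marlow holds 72% of Everline, so Ines controls Everline.
In Tessera, Ines's side holds only 15%, not > 50%.
So before the transaction, Ines does not control Tessera.
After the purchase, Ines holds 58% of Tessera directly, and Rohan's stake falls to 27%.
Thornfield and Ines together hold 15% + 58% = 73% of Tessera, so Ines controls Tessera.
Ines did not control Tessera before and does after, so the clause is triggered.

Yes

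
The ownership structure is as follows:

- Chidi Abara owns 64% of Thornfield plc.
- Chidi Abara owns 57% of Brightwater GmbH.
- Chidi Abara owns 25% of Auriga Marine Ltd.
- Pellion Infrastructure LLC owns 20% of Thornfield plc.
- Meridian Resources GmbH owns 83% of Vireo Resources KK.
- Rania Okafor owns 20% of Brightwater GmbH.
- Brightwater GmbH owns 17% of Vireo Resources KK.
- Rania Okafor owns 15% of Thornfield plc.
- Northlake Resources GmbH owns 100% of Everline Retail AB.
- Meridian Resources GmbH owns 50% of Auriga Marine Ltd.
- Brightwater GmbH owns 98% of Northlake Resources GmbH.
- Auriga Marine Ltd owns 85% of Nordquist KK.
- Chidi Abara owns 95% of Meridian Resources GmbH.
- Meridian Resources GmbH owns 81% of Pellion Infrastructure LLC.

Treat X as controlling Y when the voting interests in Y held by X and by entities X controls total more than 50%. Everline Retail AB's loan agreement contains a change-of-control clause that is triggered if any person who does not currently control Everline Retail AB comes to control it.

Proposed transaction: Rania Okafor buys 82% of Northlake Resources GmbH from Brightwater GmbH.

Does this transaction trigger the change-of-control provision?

The purchase adds only to Rania's holdings (Brightwater's stake shrinks), so Rania is the only person who could newly come to control Everline.
Rania's largest direct stake is 20% in Brightwater, which does not meet the threshold, so Rania controls no company.
Neither Rania nor any entity Rania controls holds any voting interest in Everline.
So before the transaction, Rania does not control Everline.
After the purchase, Rania holds 82% of Northlake directly, and Brightwater's stake falls to 16%.
Rania holds 82% of Northlake, so Rania controls Northlake.
Northlake holds 100% of Everline, so Rania controls Everline.
Rania did not control Everline before and does after, so the clause is triggered.

Yes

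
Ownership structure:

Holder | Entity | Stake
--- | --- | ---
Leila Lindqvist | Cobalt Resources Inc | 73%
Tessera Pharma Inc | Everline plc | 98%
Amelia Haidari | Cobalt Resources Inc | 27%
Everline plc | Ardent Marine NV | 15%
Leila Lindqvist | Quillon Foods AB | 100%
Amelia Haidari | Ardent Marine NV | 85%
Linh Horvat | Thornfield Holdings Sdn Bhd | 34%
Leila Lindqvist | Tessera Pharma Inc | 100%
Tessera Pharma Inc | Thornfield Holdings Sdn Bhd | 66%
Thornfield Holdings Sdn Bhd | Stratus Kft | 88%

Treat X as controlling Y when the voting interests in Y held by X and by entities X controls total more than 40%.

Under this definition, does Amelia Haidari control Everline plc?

No

Amelia holds 85% of Ardent, so Amelia controls Ardent.
Neither Amelia nor any entity Amelia controls holds any voting interest in Everline.
So Amelia does not control Everline.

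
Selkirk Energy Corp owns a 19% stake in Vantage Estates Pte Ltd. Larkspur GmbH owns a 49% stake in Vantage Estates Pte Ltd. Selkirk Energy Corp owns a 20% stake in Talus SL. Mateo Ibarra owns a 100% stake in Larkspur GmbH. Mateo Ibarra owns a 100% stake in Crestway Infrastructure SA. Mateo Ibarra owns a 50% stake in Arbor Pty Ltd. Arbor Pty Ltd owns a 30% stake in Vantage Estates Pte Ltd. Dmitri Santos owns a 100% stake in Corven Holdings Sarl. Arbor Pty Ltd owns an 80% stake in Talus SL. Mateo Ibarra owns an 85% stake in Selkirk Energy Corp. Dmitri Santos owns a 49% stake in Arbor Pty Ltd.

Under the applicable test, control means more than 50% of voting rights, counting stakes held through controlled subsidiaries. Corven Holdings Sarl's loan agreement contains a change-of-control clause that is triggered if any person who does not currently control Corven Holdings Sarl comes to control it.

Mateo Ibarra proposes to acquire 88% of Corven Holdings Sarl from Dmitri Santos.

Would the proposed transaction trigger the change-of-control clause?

The purchase adds only to Mateo's holdings (Dmitri's stake shrinks), so Mateo is the only person who could newly come to control Corven.
Mateo holds 85% of Selkirk, so Mateo controls Selkirk.
Mateo holds 100% of Crestway, so Mateo controls Crestway.
Mateo holds 100% of Larkspur, so Mateo controls Larkspur.
Selkirk and Larkspur together hold 19% + 49% = 68% of Vantage, so Mateo controls Vantage.
Neither Mateo nor any entity Mateo controls holds any voting interest in Corven.
So before the transaction, Mateo does not control Corven.
After the purchase, Mateo holds 88% of Corven directly, and Dmitri's stake falls to 12%.
Mateo holds 88% of Corven, so Mateo controls Corven.
Mateo did not control Corven before and does after, so the clause is triggered.

Yes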